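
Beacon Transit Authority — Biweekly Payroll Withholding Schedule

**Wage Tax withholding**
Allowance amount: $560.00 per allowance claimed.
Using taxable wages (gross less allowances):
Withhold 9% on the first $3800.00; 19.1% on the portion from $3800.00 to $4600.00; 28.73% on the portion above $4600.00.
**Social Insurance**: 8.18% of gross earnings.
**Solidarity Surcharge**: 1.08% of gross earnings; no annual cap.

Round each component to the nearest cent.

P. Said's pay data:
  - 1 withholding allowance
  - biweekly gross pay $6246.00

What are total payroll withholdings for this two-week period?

Wage Tax: taxable = $6246.00 − 1×$560.00 = $5686.00
  $494.80 + 28.73% × ($5686.00 − $4600.00) = $494.80 + 28.73% × $1086.00 = $806.81
Social Insurance: 8.18% × $6246.00 = $510.92
Solidarity Surcharge: 1.08% × $6246.00 = $67.46
Total: $806.81 + $510.92 + $67.46 = $1385.19

$1385.19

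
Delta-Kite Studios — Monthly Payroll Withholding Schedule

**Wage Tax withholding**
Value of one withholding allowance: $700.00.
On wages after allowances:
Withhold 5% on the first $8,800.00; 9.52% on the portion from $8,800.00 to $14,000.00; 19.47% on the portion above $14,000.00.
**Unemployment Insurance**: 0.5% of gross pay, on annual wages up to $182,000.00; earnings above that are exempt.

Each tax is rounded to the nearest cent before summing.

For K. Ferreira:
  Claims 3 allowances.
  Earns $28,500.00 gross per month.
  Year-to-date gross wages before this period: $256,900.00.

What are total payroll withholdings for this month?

Wage Tax: taxable = $28,500.00 − 3×$700.00 = $26,400.00
  $935.04 + 19.47% × ($26,400.00 − $14,000.00) = $935.04 + 19.47% × $12,400.00 = $3,349.32
Unemployment Insurance: YTD $256,900.00 ≥ cap $182,000.00 → $0.00
Total: $3,349.32 + $0.00 = $3,349.32

$3,349.32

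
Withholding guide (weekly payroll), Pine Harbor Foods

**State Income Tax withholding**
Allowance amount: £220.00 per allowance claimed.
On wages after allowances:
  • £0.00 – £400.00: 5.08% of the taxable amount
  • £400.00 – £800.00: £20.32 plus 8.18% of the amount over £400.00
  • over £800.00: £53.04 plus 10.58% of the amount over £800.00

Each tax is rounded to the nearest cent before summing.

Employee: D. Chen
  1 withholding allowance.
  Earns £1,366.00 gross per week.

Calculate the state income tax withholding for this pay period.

State Income Tax: taxable = £1,366.00 − 1×£220.00 = £1,146.00
  £53.04 + 10.58% × (£1,146.00 − £800.00) = £53.04 + 10.58% × £346.00 = £89.65

£89.65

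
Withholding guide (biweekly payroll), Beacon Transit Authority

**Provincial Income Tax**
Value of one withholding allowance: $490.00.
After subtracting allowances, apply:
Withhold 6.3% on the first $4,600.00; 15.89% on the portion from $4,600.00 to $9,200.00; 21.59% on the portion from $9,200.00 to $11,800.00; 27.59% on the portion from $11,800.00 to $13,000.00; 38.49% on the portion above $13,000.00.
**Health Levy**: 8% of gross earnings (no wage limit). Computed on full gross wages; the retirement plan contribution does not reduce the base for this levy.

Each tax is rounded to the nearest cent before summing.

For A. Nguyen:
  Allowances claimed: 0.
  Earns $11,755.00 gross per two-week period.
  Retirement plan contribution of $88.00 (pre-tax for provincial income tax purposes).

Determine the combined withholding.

Provincial Income Tax: taxable = $11,755.00 − $88.00 = $11,667.00
  $1,020.74 + 21.59% × ($11,667.00 − $9,200.00) = $1,020.74 + 21.59% × $2,467.00 = $1,553.37
Health Levy: 8% × $11,755.00 = $940.40
Total: $1,553.37 + $940.40 = $2,493.77

$2,493.77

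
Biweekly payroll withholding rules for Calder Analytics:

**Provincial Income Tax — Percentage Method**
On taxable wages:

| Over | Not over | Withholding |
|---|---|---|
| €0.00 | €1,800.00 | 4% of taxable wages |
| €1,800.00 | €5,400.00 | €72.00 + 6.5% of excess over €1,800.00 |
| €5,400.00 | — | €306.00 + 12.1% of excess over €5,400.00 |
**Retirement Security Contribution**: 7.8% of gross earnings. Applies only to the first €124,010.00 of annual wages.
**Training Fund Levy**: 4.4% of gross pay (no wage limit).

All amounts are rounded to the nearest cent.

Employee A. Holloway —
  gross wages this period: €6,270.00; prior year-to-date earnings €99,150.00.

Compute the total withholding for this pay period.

Provincial Income Tax: taxable = €6,270.00
  €306.00 + 12.1% × (€6,270.00 − €5,400.00) = €306.00 + 12.1% × €870.00 = €411.27
Retirement Security Contribution: 7.8% × €6,270.00 = €489.06
Training Fund Levy: 4.4% × €6,270.00 = €275.88
Total: €411.27 + €489.06 + €275.88 = €1,176.21

€1,176.21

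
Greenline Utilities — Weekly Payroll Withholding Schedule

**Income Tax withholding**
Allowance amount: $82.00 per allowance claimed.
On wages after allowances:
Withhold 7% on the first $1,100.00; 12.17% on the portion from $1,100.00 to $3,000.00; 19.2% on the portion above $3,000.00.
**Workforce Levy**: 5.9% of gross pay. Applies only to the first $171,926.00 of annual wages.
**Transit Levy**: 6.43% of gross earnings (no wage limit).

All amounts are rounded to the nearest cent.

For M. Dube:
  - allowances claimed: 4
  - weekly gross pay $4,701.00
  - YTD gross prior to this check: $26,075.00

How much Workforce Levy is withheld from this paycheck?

Workforce Levy: 5.9% × $4,701.00 = $277.36

$277.36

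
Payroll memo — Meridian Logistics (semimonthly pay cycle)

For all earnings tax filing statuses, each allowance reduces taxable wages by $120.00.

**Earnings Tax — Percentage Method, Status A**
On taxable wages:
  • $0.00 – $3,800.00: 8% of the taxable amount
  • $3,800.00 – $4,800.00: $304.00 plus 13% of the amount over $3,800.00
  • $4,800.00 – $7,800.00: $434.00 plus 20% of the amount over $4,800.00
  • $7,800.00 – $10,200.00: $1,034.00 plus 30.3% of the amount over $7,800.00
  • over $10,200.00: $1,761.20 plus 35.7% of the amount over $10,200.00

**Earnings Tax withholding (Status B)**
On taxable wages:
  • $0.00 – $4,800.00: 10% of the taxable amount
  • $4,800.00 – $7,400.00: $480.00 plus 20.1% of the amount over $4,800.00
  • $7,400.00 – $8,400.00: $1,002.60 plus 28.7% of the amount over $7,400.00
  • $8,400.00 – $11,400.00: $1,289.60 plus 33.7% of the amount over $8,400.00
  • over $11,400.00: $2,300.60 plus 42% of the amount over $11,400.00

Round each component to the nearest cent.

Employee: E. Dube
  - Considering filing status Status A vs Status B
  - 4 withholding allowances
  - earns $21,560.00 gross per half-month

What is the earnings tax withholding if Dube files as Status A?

Earnings Tax (Status A): taxable = $21,560.00 − 4×$120.00 = $21,080.00
  $1,761.20 + 35.7% × ($21,080.00 − $10,200.00) = $1,761.20 + 35.7% × $10,880.00 = $5,645.36

$5,645.36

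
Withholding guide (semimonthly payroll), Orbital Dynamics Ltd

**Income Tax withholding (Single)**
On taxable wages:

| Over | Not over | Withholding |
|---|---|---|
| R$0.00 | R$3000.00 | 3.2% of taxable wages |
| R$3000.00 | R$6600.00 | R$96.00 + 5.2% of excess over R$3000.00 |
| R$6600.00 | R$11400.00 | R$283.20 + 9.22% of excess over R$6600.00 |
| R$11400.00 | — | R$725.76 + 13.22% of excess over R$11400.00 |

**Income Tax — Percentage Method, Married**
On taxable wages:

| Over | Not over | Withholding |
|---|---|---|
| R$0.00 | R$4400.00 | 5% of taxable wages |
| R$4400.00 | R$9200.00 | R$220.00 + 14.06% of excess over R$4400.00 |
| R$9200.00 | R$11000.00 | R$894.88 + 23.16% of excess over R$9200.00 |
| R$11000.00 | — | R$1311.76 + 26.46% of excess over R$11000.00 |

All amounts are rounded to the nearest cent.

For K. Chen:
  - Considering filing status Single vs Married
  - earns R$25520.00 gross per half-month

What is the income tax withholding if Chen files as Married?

R$5153.75

Income Tax (Married): taxable = R$25520.00
  R$1311.76 + 26.46% × (R$25520.00 − R$11000.00) = R$1311.76 + 26.46% × R$14520.00 = R$5153.75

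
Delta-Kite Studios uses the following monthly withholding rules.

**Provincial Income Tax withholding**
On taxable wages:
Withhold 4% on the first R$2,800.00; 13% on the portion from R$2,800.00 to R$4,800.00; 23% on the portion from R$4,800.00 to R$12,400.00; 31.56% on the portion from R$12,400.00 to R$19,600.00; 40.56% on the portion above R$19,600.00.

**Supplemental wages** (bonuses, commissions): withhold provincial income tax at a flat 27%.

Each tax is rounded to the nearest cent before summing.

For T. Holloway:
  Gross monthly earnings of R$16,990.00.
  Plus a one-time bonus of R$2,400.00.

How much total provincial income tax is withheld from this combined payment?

Provincial Income Tax: taxable = R$16,990.00
  R$2,120.00 + 31.56% × (R$16,990.00 − R$12,400.00) = R$2,120.00 + 31.56% × R$4,590.00 = R$3,568.60
Supplemental (27% flat on bonus): 27% × R$2,400.00 = R$648.00
Total provincial income tax: R$3,568.60 + R$648.00 = R$4,216.60

R$4,216.60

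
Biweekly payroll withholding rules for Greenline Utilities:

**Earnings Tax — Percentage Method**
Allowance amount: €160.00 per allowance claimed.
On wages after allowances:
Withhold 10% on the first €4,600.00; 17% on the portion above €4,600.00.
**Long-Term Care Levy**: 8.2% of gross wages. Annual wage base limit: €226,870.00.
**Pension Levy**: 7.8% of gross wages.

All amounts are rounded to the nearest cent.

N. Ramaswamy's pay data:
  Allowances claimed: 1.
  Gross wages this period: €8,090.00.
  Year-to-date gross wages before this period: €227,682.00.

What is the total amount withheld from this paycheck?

€1,657.12

Earnings Tax: taxable = €8,090.00 − 1×€160.00 = €7,930.00
  €460.00 + 17% × (€7,930.00 − €4,600.00) = €460.00 + 17% × €3,330.00 = €1,026.10
Long-Term Care Levy: YTD €227,682.00 ≥ cap €226,870.00 → €0.00
Pension Levy: 7.8% × €8,090.00 = €631.02
Total: €1,026.10 + €0.00 + €631.02 = €1,657.12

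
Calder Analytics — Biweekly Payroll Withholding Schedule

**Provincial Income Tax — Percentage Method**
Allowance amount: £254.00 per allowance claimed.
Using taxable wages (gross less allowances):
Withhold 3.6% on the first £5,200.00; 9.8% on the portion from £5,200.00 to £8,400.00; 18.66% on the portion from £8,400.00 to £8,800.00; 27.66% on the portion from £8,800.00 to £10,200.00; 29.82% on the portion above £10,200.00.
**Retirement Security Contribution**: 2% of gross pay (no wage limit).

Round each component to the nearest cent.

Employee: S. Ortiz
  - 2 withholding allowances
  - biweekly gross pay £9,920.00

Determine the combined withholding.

Provincial Income Tax: taxable = £9,920.00 − 2×£254.00 = £9,412.00
  £575.44 + 27.66% × (£9,412.00 − £8,800.00) = £575.44 + 27.66% × £612.00 = £744.72
Retirement Security Contribution: 2% × £9,920.00 = £198.40
Total: £744.72 + £198.40 = £943.12

£943.12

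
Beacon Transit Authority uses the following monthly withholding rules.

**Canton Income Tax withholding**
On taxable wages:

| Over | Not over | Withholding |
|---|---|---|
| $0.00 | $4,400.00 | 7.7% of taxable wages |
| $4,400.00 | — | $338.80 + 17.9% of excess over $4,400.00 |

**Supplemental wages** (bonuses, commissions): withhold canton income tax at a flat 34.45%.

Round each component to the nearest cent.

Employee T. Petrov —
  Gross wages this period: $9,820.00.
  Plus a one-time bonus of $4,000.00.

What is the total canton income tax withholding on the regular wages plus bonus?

Canton Income Tax: taxable = $9,820.00
  $338.80 + 17.9% × ($9,820.00 − $4,400.00) = $338.80 + 17.9% × $5,420.00 = $1,308.98
Supplemental (34.45% flat on bonus): 34.45% × $4,000.00 = $1,378.00
Total canton income tax: $1,308.98 + $1,378.00 = $2,686.98

$2,686.98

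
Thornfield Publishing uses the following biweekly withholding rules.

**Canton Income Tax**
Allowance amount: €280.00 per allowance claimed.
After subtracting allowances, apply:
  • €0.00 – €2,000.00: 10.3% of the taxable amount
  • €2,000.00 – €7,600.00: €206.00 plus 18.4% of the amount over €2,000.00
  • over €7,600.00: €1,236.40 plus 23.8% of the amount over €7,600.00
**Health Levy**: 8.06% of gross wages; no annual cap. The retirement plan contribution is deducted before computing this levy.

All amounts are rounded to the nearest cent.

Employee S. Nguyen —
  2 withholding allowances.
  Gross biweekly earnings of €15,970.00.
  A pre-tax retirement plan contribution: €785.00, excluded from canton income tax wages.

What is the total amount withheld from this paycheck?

Canton Income Tax: taxable = €15,970.00 − €785.00 − 2×€280.00 = €14,625.00
  €1,236.40 + 23.8% × (€14,625.00 − €7,600.00) = €1,236.40 + 23.8% × €7,025.00 = €2,908.35
Health Levy: 8.06% × €15,185.00 = €1,223.91
Total: €2,908.35 + €1,223.91 = €4,132.26

€4,132.26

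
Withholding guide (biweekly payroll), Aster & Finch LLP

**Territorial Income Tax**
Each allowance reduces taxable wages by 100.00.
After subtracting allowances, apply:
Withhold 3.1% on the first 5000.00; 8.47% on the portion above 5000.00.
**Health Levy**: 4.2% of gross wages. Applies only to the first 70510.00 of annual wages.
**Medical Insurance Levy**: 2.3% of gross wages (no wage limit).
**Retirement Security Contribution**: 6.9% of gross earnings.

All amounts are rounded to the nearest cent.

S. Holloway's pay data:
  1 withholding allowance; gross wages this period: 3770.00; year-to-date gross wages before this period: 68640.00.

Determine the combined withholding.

539.15

Territorial Income Tax: taxable = 3770.00 − 1×100.00 = 3670.00
  3.1% × 3670.00 = 113.77
Health Levy: cap 70510.00 − YTD 68640.00 = 1870.00 subject; 4.2% × 1870.00 = 78.54
Medical Insurance Levy: 2.3% × 3770.00 = 86.71
Retirement Security Contribution: 6.9% × 3770.00 = 260.13
Total: 113.77 + 78.54 + 86.71 + 260.13 = 539.15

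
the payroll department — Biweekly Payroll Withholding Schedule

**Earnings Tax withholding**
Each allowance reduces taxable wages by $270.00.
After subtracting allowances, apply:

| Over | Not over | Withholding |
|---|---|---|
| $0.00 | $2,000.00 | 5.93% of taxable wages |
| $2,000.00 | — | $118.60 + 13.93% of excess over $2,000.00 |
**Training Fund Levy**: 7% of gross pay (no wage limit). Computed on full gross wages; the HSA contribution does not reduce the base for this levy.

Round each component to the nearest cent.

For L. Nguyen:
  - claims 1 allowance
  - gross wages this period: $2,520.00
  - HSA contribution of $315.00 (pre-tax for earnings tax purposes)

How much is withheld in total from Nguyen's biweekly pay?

Earnings Tax: taxable = $2,520.00 − $315.00 − 1×$270.00 = $1,935.00
  5.93% × $1,935.00 = $114.75
Training Fund Levy: 7% × $2,520.00 = $176.40
Total: $114.75 + $176.40 = $291.15

$291.15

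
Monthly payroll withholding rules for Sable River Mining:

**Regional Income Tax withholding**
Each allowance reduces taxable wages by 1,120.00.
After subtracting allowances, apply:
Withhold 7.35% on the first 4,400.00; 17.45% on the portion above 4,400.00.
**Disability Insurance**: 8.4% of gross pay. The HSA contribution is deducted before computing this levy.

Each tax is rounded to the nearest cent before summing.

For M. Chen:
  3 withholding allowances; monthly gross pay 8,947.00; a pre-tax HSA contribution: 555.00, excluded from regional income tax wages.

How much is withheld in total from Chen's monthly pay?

Regional Income Tax: taxable = 8,947.00 − 555.00 − 3×1,120.00 = 5,032.00
  323.40 + 17.45% × (5,032.00 − 4,400.00) = 323.40 + 17.45% × 632.00 = 433.68
Disability Insurance: 8.4% × 8,392.00 = 704.93
Total: 433.68 + 704.93 = 1,138.61

1,138.61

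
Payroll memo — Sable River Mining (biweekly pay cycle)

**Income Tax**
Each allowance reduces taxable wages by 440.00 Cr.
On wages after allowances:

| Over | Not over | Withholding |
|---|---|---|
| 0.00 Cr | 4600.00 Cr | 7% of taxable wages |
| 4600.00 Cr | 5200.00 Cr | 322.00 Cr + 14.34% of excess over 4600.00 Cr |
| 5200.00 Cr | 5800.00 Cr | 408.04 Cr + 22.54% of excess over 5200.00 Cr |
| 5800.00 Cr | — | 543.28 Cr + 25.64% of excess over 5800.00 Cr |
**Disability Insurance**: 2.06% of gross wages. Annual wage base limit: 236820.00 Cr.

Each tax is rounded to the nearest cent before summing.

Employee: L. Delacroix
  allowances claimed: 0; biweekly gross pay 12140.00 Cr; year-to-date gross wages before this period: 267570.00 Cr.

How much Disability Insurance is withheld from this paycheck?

0.00 Cr

Disability Insurance: YTD 267570.00 Cr ≥ cap 236820.00 Cr → 0.00 Cr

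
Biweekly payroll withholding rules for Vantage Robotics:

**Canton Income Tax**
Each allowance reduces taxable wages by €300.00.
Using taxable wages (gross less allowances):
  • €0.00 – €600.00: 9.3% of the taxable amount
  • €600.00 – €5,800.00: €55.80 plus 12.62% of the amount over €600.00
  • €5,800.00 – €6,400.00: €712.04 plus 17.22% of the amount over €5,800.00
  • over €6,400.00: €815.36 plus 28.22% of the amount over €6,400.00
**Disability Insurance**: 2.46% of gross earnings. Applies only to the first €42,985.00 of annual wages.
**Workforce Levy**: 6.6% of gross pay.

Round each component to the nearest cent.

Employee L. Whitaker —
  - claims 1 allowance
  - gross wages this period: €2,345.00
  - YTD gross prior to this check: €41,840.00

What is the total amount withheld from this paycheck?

€421.10

Canton Income Tax: taxable = €2,345.00 − 1×€300.00 = €2,045.00
  €55.80 + 12.62% × (€2,045.00 − €600.00) = €55.80 + 12.62% × €1,445.00 = €238.16
Disability Insurance: cap €42,985.00 − YTD €41,840.00 = €1,145.00 subject; 2.46% × €1,145.00 = €28.17
Workforce Levy: 6.6% × €2,345.00 = €154.77
Total: €238.16 + €28.17 + €154.77 = €421.10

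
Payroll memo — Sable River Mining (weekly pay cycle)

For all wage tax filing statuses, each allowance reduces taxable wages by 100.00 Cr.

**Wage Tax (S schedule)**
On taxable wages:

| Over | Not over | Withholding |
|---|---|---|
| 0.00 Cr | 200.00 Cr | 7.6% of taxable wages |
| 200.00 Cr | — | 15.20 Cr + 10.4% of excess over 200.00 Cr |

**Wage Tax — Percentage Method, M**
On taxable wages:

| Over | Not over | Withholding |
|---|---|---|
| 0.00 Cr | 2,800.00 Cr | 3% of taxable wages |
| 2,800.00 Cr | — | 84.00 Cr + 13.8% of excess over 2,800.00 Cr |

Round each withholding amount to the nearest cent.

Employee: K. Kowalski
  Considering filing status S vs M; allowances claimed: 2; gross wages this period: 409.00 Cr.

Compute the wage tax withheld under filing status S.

16.14 Cr

Wage Tax (S): taxable = 409.00 Cr − 2×100.00 Cr = 209.00 Cr
  15.20 Cr + 10.4% × (209.00 Cr − 200.00 Cr) = 15.20 Cr + 10.4% × 9.00 Cr = 16.14 Cr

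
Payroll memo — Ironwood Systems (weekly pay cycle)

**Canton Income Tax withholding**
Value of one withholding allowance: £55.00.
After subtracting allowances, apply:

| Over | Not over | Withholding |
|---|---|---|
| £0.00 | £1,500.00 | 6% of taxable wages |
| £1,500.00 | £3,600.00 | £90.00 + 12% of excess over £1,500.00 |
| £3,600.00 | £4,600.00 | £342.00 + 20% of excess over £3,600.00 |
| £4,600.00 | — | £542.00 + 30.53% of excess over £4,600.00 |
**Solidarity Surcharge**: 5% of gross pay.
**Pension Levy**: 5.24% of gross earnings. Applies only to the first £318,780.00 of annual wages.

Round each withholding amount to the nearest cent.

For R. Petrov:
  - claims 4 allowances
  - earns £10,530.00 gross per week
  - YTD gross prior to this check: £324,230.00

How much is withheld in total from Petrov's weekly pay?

Canton Income Tax: taxable = £10,530.00 − 4×£55.00 = £10,310.00
  £542.00 + 30.53% × (£10,310.00 − £4,600.00) = £542.00 + 30.53% × £5,710.00 = £2,285.26
Solidarity Surcharge: 5% × £10,530.00 = £526.50
Pension Levy: YTD £324,230.00 ≥ cap £318,780.00 → £0.00
Total: £2,285.26 + £526.50 + £0.00 = £2,811.76

£2,811.76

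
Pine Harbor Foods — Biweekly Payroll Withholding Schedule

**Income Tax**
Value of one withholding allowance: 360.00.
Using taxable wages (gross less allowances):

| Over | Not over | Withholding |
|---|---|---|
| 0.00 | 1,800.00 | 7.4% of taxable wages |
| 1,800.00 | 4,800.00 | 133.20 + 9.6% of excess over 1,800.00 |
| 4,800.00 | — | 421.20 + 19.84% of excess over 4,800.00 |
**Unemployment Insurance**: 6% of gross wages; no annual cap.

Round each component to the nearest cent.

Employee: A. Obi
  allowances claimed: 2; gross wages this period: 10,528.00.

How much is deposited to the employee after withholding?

Income Tax: taxable = 10,528.00 − 2×360.00 = 9,808.00
  421.20 + 19.84% × (9,808.00 − 4,800.00) = 421.20 + 19.84% × 5,008.00 = 1,414.79
Unemployment Insurance: 6% × 10,528.00 = 631.68
Total withheld: 1,414.79 + 631.68 = 2,046.47
Net pay: 10,528.00 − 2,046.47 = 8,481.53

8,481.53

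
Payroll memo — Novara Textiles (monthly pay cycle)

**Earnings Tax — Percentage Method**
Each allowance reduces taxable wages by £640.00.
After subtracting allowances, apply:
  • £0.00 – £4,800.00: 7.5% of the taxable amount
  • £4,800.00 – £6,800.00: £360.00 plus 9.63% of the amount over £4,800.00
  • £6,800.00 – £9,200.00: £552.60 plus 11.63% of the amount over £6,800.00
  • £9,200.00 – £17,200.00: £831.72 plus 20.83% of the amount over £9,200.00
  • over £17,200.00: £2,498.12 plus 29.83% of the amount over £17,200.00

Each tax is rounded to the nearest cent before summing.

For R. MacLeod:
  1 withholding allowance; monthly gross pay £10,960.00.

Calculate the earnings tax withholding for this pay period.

£1,065.02

Earnings Tax: taxable = £10,960.00 − 1×£640.00 = £10,320.00
  £831.72 + 20.83% × (£10,320.00 − £9,200.00) = £831.72 + 20.83% × £1,120.00 = £1,065.02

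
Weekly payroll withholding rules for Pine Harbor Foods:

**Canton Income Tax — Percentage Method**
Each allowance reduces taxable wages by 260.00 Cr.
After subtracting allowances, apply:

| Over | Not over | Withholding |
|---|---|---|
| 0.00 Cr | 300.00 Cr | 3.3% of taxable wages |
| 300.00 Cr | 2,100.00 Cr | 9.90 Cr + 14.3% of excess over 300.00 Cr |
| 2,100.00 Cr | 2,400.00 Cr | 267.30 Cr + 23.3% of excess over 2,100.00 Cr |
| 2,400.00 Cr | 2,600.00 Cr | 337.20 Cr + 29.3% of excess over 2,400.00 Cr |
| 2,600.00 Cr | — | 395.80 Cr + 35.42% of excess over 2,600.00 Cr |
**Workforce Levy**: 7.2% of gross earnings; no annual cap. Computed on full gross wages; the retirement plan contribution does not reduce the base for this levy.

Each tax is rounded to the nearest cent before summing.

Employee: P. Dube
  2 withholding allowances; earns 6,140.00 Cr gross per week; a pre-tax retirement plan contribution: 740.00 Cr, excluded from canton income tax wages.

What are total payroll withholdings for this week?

Canton Income Tax: taxable = 6,140.00 Cr − 740.00 Cr − 2×260.00 Cr = 4,880.00 Cr
  395.80 Cr + 35.42% × (4,880.00 Cr − 2,600.00 Cr) = 395.80 Cr + 35.42% × 2,280.00 Cr = 1,203.38 Cr
Workforce Levy: 7.2% × 6,140.00 Cr = 442.08 Cr
Total: 1,203.38 Cr + 442.08 Cr = 1,645.46 Cr

1,645.46 Cr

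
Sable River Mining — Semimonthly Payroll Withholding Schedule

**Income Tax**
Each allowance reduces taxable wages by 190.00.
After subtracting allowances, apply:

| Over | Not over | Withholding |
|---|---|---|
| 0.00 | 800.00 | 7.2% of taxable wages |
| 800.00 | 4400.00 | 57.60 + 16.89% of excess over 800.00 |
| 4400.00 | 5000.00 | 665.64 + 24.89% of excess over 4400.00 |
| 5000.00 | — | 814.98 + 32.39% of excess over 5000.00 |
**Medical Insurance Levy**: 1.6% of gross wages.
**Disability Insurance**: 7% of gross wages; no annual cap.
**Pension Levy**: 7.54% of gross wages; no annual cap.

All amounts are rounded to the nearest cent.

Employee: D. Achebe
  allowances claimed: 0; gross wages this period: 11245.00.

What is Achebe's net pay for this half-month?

6592.32

Income Tax: taxable = 11245.00
  814.98 + 32.39% × (11245.00 − 5000.00) = 814.98 + 32.39% × 6245.00 = 2837.74
Medical Insurance Levy: 1.6% × 11245.00 = 179.92
Disability Insurance: 7% × 11245.00 = 787.15
Pension Levy: 7.54% × 11245.00 = 847.87
Total withheld: 2837.74 + 179.92 + 787.15 + 847.87 = 4652.68
Net pay: 11245.00 − 4652.68 = 6592.32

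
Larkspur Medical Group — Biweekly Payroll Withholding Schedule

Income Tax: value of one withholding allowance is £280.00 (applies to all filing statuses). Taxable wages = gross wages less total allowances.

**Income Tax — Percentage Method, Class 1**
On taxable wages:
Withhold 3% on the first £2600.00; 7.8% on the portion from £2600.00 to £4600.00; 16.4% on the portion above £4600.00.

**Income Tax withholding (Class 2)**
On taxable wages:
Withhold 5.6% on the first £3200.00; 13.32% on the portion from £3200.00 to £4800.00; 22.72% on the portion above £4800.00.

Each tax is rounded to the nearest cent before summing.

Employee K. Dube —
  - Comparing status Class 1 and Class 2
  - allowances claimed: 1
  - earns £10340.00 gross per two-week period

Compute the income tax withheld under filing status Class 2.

£1587.39

Income Tax (Class 2): taxable = £10340.00 − 1×£280.00 = £10060.00
  £392.32 + 22.72% × (£10060.00 − £4800.00) = £392.32 + 22.72% × £5260.00 = £1587.39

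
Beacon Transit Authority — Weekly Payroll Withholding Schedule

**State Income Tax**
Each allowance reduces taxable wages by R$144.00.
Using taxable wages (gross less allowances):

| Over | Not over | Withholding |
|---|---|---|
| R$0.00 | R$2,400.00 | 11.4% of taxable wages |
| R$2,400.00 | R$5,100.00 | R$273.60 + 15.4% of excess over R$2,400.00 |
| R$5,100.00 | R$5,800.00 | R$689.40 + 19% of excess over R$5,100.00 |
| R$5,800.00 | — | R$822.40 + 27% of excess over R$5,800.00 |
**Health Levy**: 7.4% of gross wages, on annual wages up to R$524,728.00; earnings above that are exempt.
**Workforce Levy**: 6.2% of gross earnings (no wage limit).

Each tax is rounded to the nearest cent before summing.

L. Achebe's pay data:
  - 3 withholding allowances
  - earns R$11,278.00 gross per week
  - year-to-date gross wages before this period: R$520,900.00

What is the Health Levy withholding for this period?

Health Levy: cap R$524,728.00 − YTD R$520,900.00 = R$3,828.00 subject; 7.4% × R$3,828.00 = R$283.27

R$283.27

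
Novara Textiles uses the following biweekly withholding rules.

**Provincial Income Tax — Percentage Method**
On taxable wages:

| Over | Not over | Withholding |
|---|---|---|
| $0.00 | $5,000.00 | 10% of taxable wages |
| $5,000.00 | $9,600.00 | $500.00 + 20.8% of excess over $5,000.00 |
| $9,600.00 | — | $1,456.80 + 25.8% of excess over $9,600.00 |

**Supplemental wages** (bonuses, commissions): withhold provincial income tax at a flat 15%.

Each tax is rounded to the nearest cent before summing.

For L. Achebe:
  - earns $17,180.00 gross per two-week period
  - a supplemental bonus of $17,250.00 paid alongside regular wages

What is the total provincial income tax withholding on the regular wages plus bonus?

Provincial Income Tax: taxable = $17,180.00
  $1,456.80 + 25.8% × ($17,180.00 − $9,600.00) = $1,456.80 + 25.8% × $7,580.00 = $3,412.44
Supplemental (15% flat on bonus): 15% × $17,250.00 = $2,587.50
Total provincial income tax: $3,412.44 + $2,587.50 = $5,999.94

$5,999.94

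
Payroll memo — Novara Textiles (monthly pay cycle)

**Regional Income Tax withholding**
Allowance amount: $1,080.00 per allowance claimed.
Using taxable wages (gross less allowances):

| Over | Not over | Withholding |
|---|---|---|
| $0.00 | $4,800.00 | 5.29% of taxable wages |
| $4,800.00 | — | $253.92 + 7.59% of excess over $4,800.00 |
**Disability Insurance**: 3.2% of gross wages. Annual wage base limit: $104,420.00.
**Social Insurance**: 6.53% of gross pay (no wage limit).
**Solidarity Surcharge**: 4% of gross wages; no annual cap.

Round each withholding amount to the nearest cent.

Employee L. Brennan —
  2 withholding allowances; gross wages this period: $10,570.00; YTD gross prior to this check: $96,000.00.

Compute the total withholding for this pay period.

Regional Income Tax: taxable = $10,570.00 − 2×$1,080.00 = $8,410.00
  $253.92 + 7.59% × ($8,410.00 − $4,800.00) = $253.92 + 7.59% × $3,610.00 = $527.92
Disability Insurance: cap $104,420.00 − YTD $96,000.00 = $8,420.00 subject; 3.2% × $8,420.00 = $269.44
Social Insurance: 6.53% × $10,570.00 = $690.22
Solidarity Surcharge: 4% × $10,570.00 = $422.80
Total: $527.92 + $269.44 + $690.22 + $422.80 = $1,910.38

$1,910.38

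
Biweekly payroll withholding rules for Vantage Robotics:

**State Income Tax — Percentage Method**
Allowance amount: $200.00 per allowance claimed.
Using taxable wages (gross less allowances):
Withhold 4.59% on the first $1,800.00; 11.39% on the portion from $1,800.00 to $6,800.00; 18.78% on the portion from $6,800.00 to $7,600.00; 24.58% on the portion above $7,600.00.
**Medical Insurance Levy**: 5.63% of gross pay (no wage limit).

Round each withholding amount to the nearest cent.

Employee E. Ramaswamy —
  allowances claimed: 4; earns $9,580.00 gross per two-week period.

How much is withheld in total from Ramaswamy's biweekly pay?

$1,631.75

State Income Tax: taxable = $9,580.00 − 4×$200.00 = $8,780.00
  $802.36 + 24.58% × ($8,780.00 − $7,600.00) = $802.36 + 24.58% × $1,180.00 = $1,092.40
Medical Insurance Levy: 5.63% × $9,580.00 = $539.35
Total: $1,092.40 + $539.35 = $1,631.75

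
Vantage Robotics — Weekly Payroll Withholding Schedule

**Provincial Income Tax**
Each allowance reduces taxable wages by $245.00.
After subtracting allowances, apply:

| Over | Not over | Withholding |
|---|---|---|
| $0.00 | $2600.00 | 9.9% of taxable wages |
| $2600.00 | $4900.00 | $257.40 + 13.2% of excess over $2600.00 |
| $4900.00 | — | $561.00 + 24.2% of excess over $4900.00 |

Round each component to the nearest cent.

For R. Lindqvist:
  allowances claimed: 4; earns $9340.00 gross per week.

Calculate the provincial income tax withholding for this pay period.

$1398.32

Provincial Income Tax: taxable = $9340.00 − 4×$245.00 = $8360.00
  $561.00 + 24.2% × ($8360.00 − $4900.00) = $561.00 + 24.2% × $3460.00 = $1398.32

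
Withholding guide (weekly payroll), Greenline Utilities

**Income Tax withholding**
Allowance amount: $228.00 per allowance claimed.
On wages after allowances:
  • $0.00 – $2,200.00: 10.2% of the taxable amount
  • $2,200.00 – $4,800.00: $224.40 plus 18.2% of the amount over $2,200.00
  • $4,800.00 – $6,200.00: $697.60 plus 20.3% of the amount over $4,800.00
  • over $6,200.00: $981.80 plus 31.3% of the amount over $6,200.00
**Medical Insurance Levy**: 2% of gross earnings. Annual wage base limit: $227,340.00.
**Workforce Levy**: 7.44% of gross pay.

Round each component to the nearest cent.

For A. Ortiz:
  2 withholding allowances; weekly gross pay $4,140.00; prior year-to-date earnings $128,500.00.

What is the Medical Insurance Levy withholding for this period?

$82.80

Medical Insurance Levy: 2% × $4,140.00 = $82.80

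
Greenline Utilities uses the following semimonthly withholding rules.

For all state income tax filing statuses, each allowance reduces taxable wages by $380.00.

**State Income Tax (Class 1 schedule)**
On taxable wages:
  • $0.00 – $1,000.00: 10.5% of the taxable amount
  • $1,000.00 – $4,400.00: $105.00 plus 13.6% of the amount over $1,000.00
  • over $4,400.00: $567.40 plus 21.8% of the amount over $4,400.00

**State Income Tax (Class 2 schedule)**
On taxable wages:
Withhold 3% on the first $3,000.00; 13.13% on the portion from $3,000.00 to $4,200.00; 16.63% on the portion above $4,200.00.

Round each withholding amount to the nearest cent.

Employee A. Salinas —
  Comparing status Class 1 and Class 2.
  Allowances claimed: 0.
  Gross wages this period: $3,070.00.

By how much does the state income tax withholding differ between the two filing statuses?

$287.33

State Income Tax (Class 1): taxable = $3,070.00
  $105.00 + 13.6% × ($3,070.00 − $1,000.00) = $105.00 + 13.6% × $2,070.00 = $386.52
State Income Tax (Class 2): taxable = $3,070.00
  $90.00 + 13.13% × ($3,070.00 − $3,000.00) = $90.00 + 13.13% × $70.00 = $99.19
Difference: |$386.52 − $99.19| = $287.33 (higher under Class 1)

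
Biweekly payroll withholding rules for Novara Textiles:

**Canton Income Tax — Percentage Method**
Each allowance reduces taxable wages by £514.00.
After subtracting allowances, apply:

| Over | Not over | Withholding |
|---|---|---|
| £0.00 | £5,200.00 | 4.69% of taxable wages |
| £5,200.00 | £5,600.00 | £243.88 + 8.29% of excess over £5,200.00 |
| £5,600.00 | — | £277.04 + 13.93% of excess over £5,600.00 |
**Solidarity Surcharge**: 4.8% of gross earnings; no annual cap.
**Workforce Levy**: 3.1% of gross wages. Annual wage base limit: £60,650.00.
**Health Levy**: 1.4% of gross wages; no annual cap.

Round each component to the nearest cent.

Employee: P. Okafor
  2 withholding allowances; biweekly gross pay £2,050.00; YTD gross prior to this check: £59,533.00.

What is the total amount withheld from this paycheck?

£209.66

Canton Income Tax: taxable = £2,050.00 − 2×£514.00 = £1,022.00
  4.69% × £1,022.00 = £47.93
Solidarity Surcharge: 4.8% × £2,050.00 = £98.40
Workforce Levy: cap £60,650.00 − YTD £59,533.00 = £1,117.00 subject; 3.1% × £1,117.00 = £34.63
Health Levy: 1.4% × £2,050.00 = £28.70
Total: £47.93 + £98.40 + £34.63 + £28.70 = £209.66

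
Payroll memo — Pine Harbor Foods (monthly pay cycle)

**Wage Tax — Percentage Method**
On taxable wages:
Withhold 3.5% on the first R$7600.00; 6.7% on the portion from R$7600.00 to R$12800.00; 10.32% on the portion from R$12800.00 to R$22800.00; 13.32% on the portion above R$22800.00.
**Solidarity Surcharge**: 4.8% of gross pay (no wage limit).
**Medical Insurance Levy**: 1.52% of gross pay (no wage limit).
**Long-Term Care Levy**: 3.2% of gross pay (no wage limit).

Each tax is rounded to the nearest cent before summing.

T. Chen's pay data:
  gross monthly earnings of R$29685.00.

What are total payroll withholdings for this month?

R$5389.49

Wage Tax: taxable = R$29685.00
  R$1646.40 + 13.32% × (R$29685.00 − R$22800.00) = R$1646.40 + 13.32% × R$6885.00 = R$2563.48
Solidarity Surcharge: 4.8% × R$29685.00 = R$1424.88
Medical Insurance Levy: 1.52% × R$29685.00 = R$451.21
Long-Term Care Levy: 3.2% × R$29685.00 = R$949.92
Total: R$2563.48 + R$1424.88 + R$451.21 + R$949.92 = R$5389.49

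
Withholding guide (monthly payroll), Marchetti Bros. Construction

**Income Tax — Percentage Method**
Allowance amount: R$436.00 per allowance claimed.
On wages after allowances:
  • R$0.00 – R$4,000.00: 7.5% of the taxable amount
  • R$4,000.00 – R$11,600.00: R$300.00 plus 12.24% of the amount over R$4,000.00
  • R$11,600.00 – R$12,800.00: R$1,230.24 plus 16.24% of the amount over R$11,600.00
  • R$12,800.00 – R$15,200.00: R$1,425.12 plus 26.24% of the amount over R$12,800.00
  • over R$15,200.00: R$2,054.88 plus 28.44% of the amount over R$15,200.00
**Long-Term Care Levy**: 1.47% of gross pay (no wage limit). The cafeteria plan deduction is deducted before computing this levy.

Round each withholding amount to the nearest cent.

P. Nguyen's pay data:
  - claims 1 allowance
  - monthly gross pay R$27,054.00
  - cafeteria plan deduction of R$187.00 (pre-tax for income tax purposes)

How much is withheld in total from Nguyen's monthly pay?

R$5,643.92

Income Tax: taxable = R$27,054.00 − R$187.00 − 1×R$436.00 = R$26,431.00
  R$2,054.88 + 28.44% × (R$26,431.00 − R$15,200.00) = R$2,054.88 + 28.44% × R$11,231.00 = R$5,248.98
Long-Term Care Levy: 1.47% × R$26,867.00 = R$394.94
Total: R$5,248.98 + R$394.94 = R$5,643.92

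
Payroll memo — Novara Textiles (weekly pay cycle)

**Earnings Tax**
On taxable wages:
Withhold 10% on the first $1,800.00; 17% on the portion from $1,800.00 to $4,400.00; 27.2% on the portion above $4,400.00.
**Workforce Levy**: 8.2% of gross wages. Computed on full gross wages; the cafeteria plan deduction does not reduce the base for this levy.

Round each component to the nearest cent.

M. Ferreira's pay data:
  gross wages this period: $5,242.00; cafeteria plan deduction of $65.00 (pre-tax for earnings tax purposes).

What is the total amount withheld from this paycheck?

Earnings Tax: taxable = $5,242.00 − $65.00 = $5,177.00
  $622.00 + 27.2% × ($5,177.00 − $4,400.00) = $622.00 + 27.2% × $777.00 = $833.34
Workforce Levy: 8.2% × $5,242.00 = $429.84
Total: $833.34 + $429.84 = $1,263.18

$1,263.18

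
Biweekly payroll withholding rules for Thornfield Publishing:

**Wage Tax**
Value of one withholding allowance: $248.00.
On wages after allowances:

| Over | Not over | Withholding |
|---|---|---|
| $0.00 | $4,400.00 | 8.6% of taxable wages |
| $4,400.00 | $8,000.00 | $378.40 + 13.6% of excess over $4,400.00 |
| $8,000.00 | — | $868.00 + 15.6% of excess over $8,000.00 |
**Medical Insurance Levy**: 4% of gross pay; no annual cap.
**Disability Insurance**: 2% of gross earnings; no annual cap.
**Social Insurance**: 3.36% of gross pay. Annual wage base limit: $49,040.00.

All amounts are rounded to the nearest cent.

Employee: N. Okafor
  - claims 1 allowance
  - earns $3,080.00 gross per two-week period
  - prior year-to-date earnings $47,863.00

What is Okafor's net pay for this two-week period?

Wage Tax: taxable = $3,080.00 − 1×$248.00 = $2,832.00
  8.6% × $2,832.00 = $243.55
Medical Insurance Levy: 4% × $3,080.00 = $123.20
Disability Insurance: 2% × $3,080.00 = $61.60
Social Insurance: cap $49,040.00 − YTD $47,863.00 = $1,177.00 subject; 3.36% × $1,177.00 = $39.55
Total withheld: $243.55 + $123.20 + $61.60 + $39.55 = $467.90
Net pay: $3,080.00 − $467.90 = $2,612.10

$2,612.10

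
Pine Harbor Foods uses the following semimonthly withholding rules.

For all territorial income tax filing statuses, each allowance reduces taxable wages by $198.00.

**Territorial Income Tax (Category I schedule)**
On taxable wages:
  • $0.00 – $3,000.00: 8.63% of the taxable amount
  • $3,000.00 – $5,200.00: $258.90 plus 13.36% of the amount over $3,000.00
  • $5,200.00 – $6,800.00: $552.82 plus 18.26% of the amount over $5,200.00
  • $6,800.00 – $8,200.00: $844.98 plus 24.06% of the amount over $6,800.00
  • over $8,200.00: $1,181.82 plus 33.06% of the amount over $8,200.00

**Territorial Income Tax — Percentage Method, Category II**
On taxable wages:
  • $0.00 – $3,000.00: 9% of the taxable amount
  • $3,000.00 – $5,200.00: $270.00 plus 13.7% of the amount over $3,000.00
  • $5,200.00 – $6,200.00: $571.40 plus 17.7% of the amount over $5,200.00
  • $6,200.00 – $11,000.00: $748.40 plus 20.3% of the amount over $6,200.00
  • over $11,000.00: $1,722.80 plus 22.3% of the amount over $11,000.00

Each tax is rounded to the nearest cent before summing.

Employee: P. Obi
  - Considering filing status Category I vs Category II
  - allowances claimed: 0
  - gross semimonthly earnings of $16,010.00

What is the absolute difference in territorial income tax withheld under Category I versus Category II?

$923.78

Territorial Income Tax (Category I): taxable = $16,010.00
  $1,181.82 + 33.06% × ($16,010.00 − $8,200.00) = $1,181.82 + 33.06% × $7,810.00 = $3,763.81
Territorial Income Tax (Category II): taxable = $16,010.00
  $1,722.80 + 22.3% × ($16,010.00 − $11,000.00) = $1,722.80 + 22.3% × $5,010.00 = $2,840.03
Difference: |$3,763.81 − $2,840.03| = $923.78 (higher under Category I)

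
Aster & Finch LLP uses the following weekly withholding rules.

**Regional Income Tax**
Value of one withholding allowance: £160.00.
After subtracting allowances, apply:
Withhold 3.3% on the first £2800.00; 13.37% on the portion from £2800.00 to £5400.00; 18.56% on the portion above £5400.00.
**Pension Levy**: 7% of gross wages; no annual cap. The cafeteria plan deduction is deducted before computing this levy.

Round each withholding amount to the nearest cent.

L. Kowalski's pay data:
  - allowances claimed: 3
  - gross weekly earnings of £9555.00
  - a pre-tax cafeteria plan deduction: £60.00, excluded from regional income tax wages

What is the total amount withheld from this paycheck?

Regional Income Tax: taxable = £9555.00 − £60.00 − 3×£160.00 = £9015.00
  £440.02 + 18.56% × (£9015.00 − £5400.00) = £440.02 + 18.56% × £3615.00 = £1110.96
Pension Levy: 7% × £9495.00 = £664.65
Total: £1110.96 + £664.65 = £1775.61

£1775.61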